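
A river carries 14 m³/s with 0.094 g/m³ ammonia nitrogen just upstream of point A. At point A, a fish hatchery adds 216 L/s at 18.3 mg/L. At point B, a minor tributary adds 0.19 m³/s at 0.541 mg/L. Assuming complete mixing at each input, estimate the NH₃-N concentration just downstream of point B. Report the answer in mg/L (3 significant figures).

0.373 mg/L

216 L/s = 0.216 m³/s.
After input A: C = (14·0.094 + 0.216·18.3) / 14.22 = 0.3706 mg/L.
After input B: C = (14.22·0.3706 + 0.19·0.541) / 14.41 = 0.3729 mg/L.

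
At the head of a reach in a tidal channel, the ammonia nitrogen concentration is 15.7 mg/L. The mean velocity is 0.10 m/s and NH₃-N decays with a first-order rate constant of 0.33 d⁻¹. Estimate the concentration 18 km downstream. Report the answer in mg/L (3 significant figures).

Travel time t = 18 km / 0.10 m/s = 1.8e+04/0.10 = 1.8e+05 s = 2.083 d.
First-order decay: C = 15.7·exp(−0.33·2.083) = 15.7·0.5028 = 7.894 mg/L.

7.89 mg/L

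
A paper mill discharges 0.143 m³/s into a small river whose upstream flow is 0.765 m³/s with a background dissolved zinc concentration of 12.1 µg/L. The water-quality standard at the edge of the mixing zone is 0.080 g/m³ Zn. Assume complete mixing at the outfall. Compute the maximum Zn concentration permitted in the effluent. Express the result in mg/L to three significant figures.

12.1 µg/L = 0.0121 mg/L.
Mass balance: 0.08·0.908 = 0.143·Cₑ + 0.765·0.0121.
Cₑ = (0.07264 − 0.009256) / 0.143 = 0.4432 mg/L.

0.443 mg/L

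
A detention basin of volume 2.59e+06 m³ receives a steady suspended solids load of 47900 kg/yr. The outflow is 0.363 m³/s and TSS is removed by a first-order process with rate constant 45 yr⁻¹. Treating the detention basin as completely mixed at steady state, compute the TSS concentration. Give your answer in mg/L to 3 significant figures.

0.374 mg/L

Outflow Q = 0.363 m³/s × 3.156e+07 s/yr = 1.146e+07 m³/yr.
Steady-state CSTR mass balance: W = Q·C + k·V·C, so C = W/(Q + kV).
Q + kV = 1.146e+07 + 45·2.59e+06 = 1.28e+08 m³/yr.
C = 47900/1.28e+08 = 0.0003742 kg/m³ = 0.3742 mg/L.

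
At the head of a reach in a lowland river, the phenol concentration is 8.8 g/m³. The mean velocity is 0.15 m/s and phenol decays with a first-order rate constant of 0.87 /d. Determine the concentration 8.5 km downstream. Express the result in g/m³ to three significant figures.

4.97 g/m³

Travel time t = 8.5 km / 0.15 m/s = 8500/0.15 = 5.667e+04 s = 0.6559 d.
First-order decay: C = 8.8·exp(−0.87·0.6559) = 8.8·0.5652 = 4.974 g/m³.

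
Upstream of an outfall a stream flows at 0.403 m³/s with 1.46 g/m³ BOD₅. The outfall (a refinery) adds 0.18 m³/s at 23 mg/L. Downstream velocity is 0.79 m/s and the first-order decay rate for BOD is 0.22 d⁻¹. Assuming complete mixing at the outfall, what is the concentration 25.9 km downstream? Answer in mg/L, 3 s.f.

After complete mixing, C₀ = (0.18·23 + 0.403·1.46) / 0.583 = 8.11 mg/L.
Travel time t = 2.59e+04 m / 0.79 m/s = 3.278e+04 s = 0.3795 d.
C = 8.11·exp(−0.22·0.3795) = 8.11·0.9199 = 7.461 mg/L.

7.46 mg/L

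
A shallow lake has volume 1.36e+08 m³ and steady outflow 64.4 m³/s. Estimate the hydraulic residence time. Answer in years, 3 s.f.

0.0669 yr

Q = 64.4 m³/s × 3.156e+07 s/yr = 2.032e+09 m³/yr.
Hydraulic residence time τ = V/Q = 1.36e+08/2.032e+09 = 0.06692 yr.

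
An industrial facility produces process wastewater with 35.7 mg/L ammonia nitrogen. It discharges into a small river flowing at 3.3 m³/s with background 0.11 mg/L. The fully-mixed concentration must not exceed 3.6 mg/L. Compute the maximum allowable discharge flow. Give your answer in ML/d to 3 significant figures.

Mass balance at complete mixing: C_std·(Q_w + Q_r) = Q_w·C_e + Q_r·C_b.
Rearranging, Q_w = Q_r·(C_std − C_b)/(C_e − C_std) = 3.3·(3.6 − 0.11) / (35.7 − 3.6) = 0.3588 m³/s.
= 31 ML/d.

31.0 ML/d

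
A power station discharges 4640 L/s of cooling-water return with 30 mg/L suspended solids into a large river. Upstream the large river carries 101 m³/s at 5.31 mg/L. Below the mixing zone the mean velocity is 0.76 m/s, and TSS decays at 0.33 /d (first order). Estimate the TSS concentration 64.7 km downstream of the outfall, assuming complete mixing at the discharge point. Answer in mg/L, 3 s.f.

4640 L/s = 4.64 m³/s.
After complete mixing, C₀ = (4.64·30 + 101·5.31) / 105.6 = 6.394 mg/L.
Travel time t = 6.47e+04 m / 0.76 m/s = 8.513e+04 s = 0.9853 d.
C = 6.394·exp(−0.33·0.9853) = 6.394·0.7224 = 4.619 mg/L.

4.62 mg/L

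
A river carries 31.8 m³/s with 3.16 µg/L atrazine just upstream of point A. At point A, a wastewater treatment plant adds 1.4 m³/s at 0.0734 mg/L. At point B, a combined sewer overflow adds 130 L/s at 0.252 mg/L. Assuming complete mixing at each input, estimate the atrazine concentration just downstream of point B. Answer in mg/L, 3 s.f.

0.00708 mg/L

3.16 µg/L = 0.00316 mg/L.
After input A: C = (31.8·0.00316 + 1.4·0.0734) / 33.2 = 0.006122 mg/L.
130 L/s = 0.13 m³/s.
After input B: C = (33.2·0.006122 + 0.13·0.252) / 33.33 = 0.007081 mg/L.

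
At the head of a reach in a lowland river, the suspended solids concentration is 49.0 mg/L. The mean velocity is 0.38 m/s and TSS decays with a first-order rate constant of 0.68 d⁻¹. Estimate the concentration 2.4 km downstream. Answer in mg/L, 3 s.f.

Travel time t = 2.4 km / 0.38 m/s = 2400/0.38 = 6316 s = 0.0731 d.
First-order decay: C = 49.0·exp(−0.68·0.0731) = 49.0·0.9515 = 46.62 mg/L.

46.6 mg/L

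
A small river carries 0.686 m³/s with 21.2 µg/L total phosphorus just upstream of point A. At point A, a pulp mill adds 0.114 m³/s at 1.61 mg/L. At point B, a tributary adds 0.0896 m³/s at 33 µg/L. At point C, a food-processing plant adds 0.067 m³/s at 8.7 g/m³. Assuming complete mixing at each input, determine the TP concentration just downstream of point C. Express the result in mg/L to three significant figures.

0.820 mg/L

21.2 µg/L = 0.0212 mg/L.
After input A: C = (0.686·0.0212 + 0.114·1.61) / 0.8 = 0.2476 mg/L.
33 µg/L = 0.033 mg/L.
After input B: C = (0.8·0.2476 + 0.0896·0.033) / 0.8896 = 0.226 mg/L.
After input C: C = (0.8896·0.226 + 0.067·8.7) / 0.9566 = 0.8195 mg/L.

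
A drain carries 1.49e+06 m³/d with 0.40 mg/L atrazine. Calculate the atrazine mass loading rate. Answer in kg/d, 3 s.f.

1.49e+06 m³/d = 17.25 m³/s.
Mass flux = Q·C = 17.25 m³/s × 0.4 g/m³ = 6.898 g/s.
= 6.898 g/s × 86.4 = 596 kg/d.

596 kg/d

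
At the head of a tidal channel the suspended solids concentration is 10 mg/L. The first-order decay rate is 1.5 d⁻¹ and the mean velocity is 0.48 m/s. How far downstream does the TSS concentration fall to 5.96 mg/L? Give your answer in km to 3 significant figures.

From C = C₀·e^(−kt), t = ln(C₀/C)/k = ln(10/5.96)/1.5 = 0.5175/1.5 = 0.345 d.
Distance = v·t = 0.48 m/s × 2.981e+04 s = 1.431e+04 m = 14.31 km.

14.3 km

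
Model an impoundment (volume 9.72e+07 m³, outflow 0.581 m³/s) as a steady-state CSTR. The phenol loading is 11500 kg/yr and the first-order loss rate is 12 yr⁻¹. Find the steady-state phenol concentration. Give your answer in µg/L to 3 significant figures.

Outflow Q = 0.581 m³/s × 3.156e+07 s/yr = 1.833e+07 m³/yr.
Steady-state CSTR mass balance: W = Q·C + k·V·C, so C = W/(Q + kV).
Q + kV = 1.833e+07 + 12·9.72e+07 = 1.185e+09 m³/yr.
C = 11500/1.185e+09 = 9.707e-06 kg/m³ = 0.009707 mg/L = 9.707 µg/L.

9.71 µg/L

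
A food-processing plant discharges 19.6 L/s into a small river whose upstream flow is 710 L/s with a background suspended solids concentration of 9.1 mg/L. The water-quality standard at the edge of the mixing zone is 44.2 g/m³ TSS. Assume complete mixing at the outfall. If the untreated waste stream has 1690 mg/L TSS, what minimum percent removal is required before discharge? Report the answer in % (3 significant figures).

19.6 L/s = 0.0196 m³/s.
710 L/s = 0.71 m³/s.
Mass balance: 44.2·0.7296 = 0.0196·Cₑ + 0.71·9.1.
Cₑ = (32.25 − 6.461) / 0.0196 = 1316 mg/L.
Required removal = 1 − 1316/1690 = 22.15 %.

22.1 %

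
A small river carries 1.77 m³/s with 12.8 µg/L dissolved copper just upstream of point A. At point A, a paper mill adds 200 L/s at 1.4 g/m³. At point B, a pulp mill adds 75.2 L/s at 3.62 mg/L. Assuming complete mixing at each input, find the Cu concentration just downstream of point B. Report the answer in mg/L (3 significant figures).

0.281 mg/L

12.8 µg/L = 0.0128 mg/L.
200 L/s = 0.2 m³/s.
After input A: C = (1.77·0.0128 + 0.2·1.4) / 1.97 = 0.1536 mg/L.
75.2 L/s = 0.0752 m³/s.
After input B: C = (1.97·0.1536 + 0.0752·3.62) / 2.045 = 0.2811 mg/L.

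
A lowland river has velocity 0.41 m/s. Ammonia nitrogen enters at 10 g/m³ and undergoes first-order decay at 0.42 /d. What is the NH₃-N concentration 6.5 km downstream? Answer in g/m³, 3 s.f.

9.26 g/m³

Travel time t = 6.5 km / 0.41 m/s = 6500/0.41 = 1.585e+04 s = 0.1835 d.
First-order decay: C = 10·exp(−0.42·0.1835) = 10·0.9258 = 9.258 g/m³.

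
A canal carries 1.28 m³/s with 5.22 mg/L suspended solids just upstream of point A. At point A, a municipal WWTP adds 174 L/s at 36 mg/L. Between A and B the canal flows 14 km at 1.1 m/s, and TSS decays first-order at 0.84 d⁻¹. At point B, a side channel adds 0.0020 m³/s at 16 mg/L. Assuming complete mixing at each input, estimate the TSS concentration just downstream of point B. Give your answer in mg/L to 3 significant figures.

7.88 mg/L

174 L/s = 0.174 m³/s.
After input A: C = (1.28·5.22 + 0.174·36) / 1.454 = 8.903 mg/L.
Over the 14 km reach to input B (t = 1.273e+04 s = 0.1473 d), decay gives C = 8.903·exp(−0.84·0.1473) = 7.867 mg/L.
After input B: C = (1.454·7.867 + 0.002·16) / 1.456 = 7.878 mg/L.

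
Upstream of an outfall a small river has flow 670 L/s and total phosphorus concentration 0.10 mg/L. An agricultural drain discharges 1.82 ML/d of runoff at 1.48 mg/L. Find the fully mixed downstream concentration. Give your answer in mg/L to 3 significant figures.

0.142 mg/L

1.82 ML/d = 0.02106 m³/s.
670 L/s = 0.67 m³/s.
Conservation of mass across the mixing zone: C = (0.02106·1.48 + 0.67·0.1) / (0.02106 + 0.67) = 0.09818/0.6911 = 0.1421 mg/L.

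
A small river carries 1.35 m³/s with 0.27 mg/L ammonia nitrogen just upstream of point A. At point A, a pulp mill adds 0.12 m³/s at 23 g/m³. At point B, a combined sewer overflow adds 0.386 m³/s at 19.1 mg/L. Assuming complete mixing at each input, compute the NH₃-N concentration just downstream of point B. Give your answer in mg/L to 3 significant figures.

After input A: C = (1.35·0.27 + 0.12·23) / 1.47 = 2.126 mg/L.
After input B: C = (1.47·2.126 + 0.386·19.1) / 1.856 = 5.656 mg/L.

5.66 mg/L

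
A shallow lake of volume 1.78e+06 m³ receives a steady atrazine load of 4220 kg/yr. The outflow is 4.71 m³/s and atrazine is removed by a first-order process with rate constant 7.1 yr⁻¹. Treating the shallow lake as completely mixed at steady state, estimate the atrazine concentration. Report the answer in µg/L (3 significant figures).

Outflow Q = 4.71 m³/s × 3.156e+07 s/yr = 1.486e+08 m³/yr.
Steady-state CSTR mass balance: W = Q·C + k·V·C, so C = W/(Q + kV).
Q + kV = 1.486e+08 + 7.1·1.78e+06 = 1.613e+08 m³/yr.
C = 4220/1.613e+08 = 2.617e-05 kg/m³ = 0.02617 mg/L = 26.17 µg/L.

26.2 µg/L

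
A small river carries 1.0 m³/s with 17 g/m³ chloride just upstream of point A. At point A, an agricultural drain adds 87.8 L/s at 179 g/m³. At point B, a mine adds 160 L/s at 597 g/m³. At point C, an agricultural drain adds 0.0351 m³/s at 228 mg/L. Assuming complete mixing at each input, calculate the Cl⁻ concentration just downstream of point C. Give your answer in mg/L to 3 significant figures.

87.8 L/s = 0.0878 m³/s.
After input A: C = (1·17 + 0.0878·179) / 1.088 = 30.08 mg/L.
160 L/s = 0.16 m³/s.
After input B: C = (1.088·30.08 + 0.16·597) / 1.248 = 102.8 mg/L.
After input C: C = (1.248·102.8 + 0.0351·228) / 1.283 = 106.2 mg/L.

106 mg/L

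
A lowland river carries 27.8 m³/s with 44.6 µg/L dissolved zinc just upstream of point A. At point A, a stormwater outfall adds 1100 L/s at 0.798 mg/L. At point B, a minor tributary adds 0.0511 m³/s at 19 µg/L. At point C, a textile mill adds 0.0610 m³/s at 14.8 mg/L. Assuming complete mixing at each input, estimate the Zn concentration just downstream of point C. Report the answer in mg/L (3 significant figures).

0.104 mg/L

44.6 µg/L = 0.0446 mg/L.
1100 L/s = 1.1 m³/s.
After input A: C = (27.8·0.0446 + 1.1·0.798) / 28.9 = 0.07328 mg/L.
19 µg/L = 0.019 mg/L.
After input B: C = (28.9·0.07328 + 0.0511·0.019) / 28.95 = 0.07318 mg/L.
After input C: C = (28.95·0.07318 + 0.061·14.8) / 29.01 = 0.1041 mg/L.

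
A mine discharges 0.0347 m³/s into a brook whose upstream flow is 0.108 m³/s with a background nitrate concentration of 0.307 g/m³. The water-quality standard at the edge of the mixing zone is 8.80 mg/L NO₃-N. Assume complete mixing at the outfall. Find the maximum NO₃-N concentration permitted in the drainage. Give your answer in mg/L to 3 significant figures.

35.2 mg/L

Mass balance: 8.8·0.1427 = 0.0347·Cₑ + 0.108·0.307.
Cₑ = (1.256 − 0.03316) / 0.0347 = 35.23 mg/L.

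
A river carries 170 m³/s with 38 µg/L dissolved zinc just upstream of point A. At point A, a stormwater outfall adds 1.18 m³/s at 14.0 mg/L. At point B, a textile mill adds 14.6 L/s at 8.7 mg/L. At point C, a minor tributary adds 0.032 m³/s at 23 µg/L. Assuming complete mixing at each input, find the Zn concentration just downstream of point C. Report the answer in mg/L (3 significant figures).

38 µg/L = 0.038 mg/L.
After input A: C = (170·0.038 + 1.18·14) / 171.2 = 0.1342 mg/L.
14.6 L/s = 0.0146 m³/s.
After input B: C = (171.2·0.1342 + 0.0146·8.7) / 171.2 = 0.135 mg/L.
23 µg/L = 0.023 mg/L.
After input C: C = (171.2·0.135 + 0.032·0.023) / 171.2 = 0.135 mg/L.

0.135 mg/L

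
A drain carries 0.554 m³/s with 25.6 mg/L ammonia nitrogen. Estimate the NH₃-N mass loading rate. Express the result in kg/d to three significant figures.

Mass flux = Q·C = 0.554 m³/s × 25.6 g/m³ = 14.18 g/s.
= 14.18 g/s × 86.4 = 1225 kg/d.

1230 kg/d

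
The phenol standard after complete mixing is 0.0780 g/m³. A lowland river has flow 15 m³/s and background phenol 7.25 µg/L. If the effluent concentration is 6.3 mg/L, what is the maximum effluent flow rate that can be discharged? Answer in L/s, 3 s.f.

171 L/s

7.25 µg/L = 0.00725 mg/L.
Mass balance at complete mixing: C_std·(Q_w + Q_r) = Q_w·C_e + Q_r·C_b.
Rearranging, Q_w = Q_r·(C_std − C_b)/(C_e − C_std) = 15·(0.078 − 0.00725) / (6.3 − 0.078) = 0.1706 m³/s.
= 170.6 L/s.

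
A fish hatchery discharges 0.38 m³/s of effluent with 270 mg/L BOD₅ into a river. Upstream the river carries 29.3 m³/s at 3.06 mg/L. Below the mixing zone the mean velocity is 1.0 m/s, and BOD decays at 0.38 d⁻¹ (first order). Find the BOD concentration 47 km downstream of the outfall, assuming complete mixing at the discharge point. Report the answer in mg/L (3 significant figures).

5.27 mg/L

After complete mixing, C₀ = (0.38·270 + 29.3·3.06) / 29.68 = 6.478 mg/L.
Travel time t = 4.7e+04 m / 1.0 m/s = 4.7e+04 s = 0.544 d.
C = 6.478·exp(−0.38·0.544) = 6.478·0.8133 = 5.268 mg/L.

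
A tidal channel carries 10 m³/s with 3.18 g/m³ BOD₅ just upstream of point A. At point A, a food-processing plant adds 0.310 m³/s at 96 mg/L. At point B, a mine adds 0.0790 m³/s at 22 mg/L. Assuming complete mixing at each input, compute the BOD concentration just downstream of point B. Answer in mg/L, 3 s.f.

After input A: C = (10·3.18 + 0.31·96) / 10.31 = 5.971 mg/L.
After input B: C = (10.31·5.971 + 0.079·22) / 10.39 = 6.093 mg/L.

6.09 mg/L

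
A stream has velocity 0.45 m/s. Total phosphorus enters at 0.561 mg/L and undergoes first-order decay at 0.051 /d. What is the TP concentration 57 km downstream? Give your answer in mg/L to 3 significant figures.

0.521 mg/L

Travel time t = 57 km / 0.45 m/s = 5.7e+04/0.45 = 1.267e+05 s = 1.466 d.
First-order decay: C = 0.561·exp(−0.051·1.466) = 0.561·0.928 = 0.5206 mg/L.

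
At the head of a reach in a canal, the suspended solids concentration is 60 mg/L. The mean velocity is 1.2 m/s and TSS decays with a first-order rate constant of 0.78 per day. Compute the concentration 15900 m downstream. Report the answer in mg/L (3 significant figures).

Travel time t = 15900 m / 1.2 m/s = 1.59e+04/1.2 = 1.325e+04 s = 0.1534 d.
First-order decay: C = 60·exp(−0.78·0.1534) = 60·0.8873 = 53.24 mg/L.

53.2 mg/L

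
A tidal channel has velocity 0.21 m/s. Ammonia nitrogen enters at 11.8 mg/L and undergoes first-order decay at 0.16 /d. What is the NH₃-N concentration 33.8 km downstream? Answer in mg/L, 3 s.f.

8.76 mg/L

Travel time t = 33.8 km / 0.21 m/s = 3.38e+04/0.21 = 1.61e+05 s = 1.863 d.
First-order decay: C = 11.8·exp(−0.16·1.863) = 11.8·0.7423 = 8.759 mg/L.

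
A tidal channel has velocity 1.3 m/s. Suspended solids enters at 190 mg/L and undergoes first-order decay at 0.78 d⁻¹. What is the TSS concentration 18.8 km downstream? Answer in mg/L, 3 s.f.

167 mg/L

Travel time t = 18.8 km / 1.3 m/s = 1.88e+04/1.3 = 1.446e+04 s = 0.1674 d.
First-order decay: C = 190·exp(−0.78·0.1674) = 190·0.8776 = 166.7 mg/L.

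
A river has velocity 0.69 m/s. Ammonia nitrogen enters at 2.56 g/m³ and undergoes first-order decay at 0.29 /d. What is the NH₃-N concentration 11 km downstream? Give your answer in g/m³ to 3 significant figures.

Travel time t = 11 km / 0.69 m/s = 1.1e+04/0.69 = 1.594e+04 s = 0.1845 d.
First-order decay: C = 2.56·exp(−0.29·0.1845) = 2.56·0.9479 = 2.427 g/m³.

2.43 g/m³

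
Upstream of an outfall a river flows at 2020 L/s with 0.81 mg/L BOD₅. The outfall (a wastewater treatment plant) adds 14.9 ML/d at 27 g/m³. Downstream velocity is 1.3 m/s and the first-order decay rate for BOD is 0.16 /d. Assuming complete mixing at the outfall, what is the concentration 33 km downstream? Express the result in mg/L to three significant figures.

2.74 mg/L

14.9 ML/d = 0.1725 m³/s.
2020 L/s = 2.02 m³/s.
After complete mixing, C₀ = (0.1725·27 + 2.02·0.81) / 2.192 = 2.87 mg/L.
Travel time t = 3.3e+04 m / 1.3 m/s = 2.538e+04 s = 0.2938 d.
C = 2.87·exp(−0.16·0.2938) = 2.87·0.9541 = 2.738 mg/L.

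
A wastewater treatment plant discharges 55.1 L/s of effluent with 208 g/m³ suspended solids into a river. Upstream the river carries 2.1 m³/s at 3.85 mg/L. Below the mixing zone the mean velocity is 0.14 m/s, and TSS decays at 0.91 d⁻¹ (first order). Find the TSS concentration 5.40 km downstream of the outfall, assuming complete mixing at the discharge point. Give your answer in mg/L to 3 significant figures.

6.04 mg/L

55.1 L/s = 0.0551 m³/s.
After complete mixing, C₀ = (0.0551·208 + 2.1·3.85) / 2.155 = 9.07 mg/L.
Travel time t = 5400 m / 0.14 m/s = 3.857e+04 s = 0.4464 d.
C = 9.07·exp(−0.91·0.4464) = 9.07·0.6661 = 6.042 mg/L.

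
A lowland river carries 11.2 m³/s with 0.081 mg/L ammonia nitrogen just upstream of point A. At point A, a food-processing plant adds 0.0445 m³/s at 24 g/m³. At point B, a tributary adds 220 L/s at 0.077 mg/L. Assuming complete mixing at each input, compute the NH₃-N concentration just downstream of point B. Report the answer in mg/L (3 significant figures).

0.174 mg/L

After input A: C = (11.2·0.081 + 0.0445·24) / 11.24 = 0.1757 mg/L.
220 L/s = 0.22 m³/s.
After input B: C = (11.24·0.1757 + 0.22·0.077) / 11.46 = 0.1738 mg/L.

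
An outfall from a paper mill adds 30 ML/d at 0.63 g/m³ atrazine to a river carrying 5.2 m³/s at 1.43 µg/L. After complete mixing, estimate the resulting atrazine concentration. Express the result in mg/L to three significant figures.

0.0408 mg/L

30 ML/d = 0.3472 m³/s.
1.43 µg/L = 0.00143 mg/L.
Flow-weighted mixing gives C = (0.3472·0.63 + 5.2·0.00143) / (0.3472 + 5.2) = 0.2262/5.547 = 0.04077 mg/L.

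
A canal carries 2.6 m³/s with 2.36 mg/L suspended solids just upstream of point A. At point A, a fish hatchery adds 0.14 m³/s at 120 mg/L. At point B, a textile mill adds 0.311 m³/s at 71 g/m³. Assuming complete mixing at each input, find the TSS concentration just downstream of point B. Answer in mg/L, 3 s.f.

After input A: C = (2.6·2.36 + 0.14·120) / 2.74 = 8.371 mg/L.
After input B: C = (2.74·8.371 + 0.311·71) / 3.051 = 14.75 mg/L.

14.8 mg/L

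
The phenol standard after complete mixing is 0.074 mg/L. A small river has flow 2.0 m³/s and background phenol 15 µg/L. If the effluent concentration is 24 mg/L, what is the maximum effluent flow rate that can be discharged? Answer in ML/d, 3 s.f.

0.426 ML/d

15 µg/L = 0.015 mg/L.
Mass balance at complete mixing: C_std·(Q_w + Q_r) = Q_w·C_e + Q_r·C_b.
Rearranging, Q_w = Q_r·(C_std − C_b)/(C_e − C_std) = 2.0·(0.074 − 0.015) / (24 − 0.074) = 0.004932 m³/s.
= 0.4261 ML/d.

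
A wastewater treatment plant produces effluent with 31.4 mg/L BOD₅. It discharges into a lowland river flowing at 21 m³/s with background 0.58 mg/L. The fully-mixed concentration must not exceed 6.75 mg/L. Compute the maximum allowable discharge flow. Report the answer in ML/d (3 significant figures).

Mass balance at complete mixing: C_std·(Q_w + Q_r) = Q_w·C_e + Q_r·C_b.
Rearranging, Q_w = Q_r·(C_std − C_b)/(C_e − C_std) = 21·(6.75 − 0.58) / (31.4 − 6.75) = 5.256 m³/s.
= 454.2 ML/d.

454 ML/d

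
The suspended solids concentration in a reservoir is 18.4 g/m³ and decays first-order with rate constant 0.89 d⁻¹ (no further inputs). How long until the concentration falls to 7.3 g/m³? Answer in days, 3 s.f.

1.04 d

t = ln(C₀/C)/k = ln(18.4/7.3)/0.89 = 0.9245/0.89 = 1.039 d.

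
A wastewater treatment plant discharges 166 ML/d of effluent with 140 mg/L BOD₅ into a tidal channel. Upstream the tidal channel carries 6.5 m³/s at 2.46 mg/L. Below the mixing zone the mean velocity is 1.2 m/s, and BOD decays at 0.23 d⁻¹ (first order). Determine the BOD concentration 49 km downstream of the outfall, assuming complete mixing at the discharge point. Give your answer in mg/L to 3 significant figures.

166 ML/d = 1.921 m³/s.
After complete mixing, C₀ = (1.921·140 + 6.5·2.46) / 8.421 = 33.84 mg/L.
Travel time t = 4.9e+04 m / 1.2 m/s = 4.083e+04 s = 0.4726 d.
C = 33.84·exp(−0.23·0.4726) = 33.84·0.897 = 30.35 mg/L.

30.4 mg/L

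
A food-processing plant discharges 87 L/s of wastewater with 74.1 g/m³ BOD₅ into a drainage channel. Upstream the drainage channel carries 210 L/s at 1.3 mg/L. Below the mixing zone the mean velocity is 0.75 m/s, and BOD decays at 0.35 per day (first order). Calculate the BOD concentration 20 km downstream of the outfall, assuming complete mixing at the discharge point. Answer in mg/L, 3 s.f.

20.3 mg/L

87 L/s = 0.087 m³/s.
210 L/s = 0.21 m³/s.
After complete mixing, C₀ = (0.087·74.1 + 0.21·1.3) / 0.297 = 22.63 mg/L.
Travel time t = 2e+04 m / 0.75 m/s = 2.667e+04 s = 0.3086 d.
C = 22.63·exp(−0.35·0.3086) = 22.63·0.8976 = 20.31 mg/L.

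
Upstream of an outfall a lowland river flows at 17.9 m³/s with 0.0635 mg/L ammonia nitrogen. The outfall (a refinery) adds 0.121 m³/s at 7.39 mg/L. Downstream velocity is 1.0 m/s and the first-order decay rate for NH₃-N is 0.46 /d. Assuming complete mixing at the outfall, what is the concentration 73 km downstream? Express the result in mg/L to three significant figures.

0.0764 mg/L

After complete mixing, C₀ = (0.121·7.39 + 17.9·0.0635) / 18.02 = 0.1127 mg/L.
Travel time t = 7.3e+04 m / 1.0 m/s = 7.3e+04 s = 0.8449 d.
C = 0.1127·exp(−0.46·0.8449) = 0.1127·0.678 = 0.0764 mg/L.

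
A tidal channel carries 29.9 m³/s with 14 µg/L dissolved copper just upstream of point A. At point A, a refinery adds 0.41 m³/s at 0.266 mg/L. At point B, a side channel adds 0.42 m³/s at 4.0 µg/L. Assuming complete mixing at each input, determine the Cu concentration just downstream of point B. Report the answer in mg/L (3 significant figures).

14 µg/L = 0.014 mg/L.
After input A: C = (29.9·0.014 + 0.41·0.266) / 30.31 = 0.01741 mg/L.
4.0 µg/L = 0.004 mg/L.
After input B: C = (30.31·0.01741 + 0.42·0.004) / 30.73 = 0.01723 mg/L.

0.0172 mg/L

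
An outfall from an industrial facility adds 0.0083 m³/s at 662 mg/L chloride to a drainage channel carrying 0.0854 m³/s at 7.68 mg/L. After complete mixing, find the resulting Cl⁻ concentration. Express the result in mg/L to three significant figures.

Conservation of mass across the mixing zone: C = (0.0083·662 + 0.0854·7.68) / (0.0083 + 0.0854) = 6.15/0.0937 = 65.64 mg/L.

65.6 mg/L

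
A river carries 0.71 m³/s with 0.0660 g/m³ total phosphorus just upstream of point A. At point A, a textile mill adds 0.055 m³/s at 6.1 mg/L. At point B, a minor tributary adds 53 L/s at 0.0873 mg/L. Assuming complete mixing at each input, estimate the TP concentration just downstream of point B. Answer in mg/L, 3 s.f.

0.473 mg/L

After input A: C = (0.71·0.066 + 0.055·6.1) / 0.765 = 0.4998 mg/L.
53 L/s = 0.053 m³/s.
After input B: C = (0.765·0.4998 + 0.053·0.0873) / 0.818 = 0.4731 mg/L.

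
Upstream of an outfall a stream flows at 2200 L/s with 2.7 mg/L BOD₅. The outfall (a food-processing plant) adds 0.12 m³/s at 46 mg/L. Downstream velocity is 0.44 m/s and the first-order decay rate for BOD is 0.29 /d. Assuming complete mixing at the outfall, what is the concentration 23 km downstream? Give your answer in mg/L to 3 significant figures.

2200 L/s = 2.2 m³/s.
After complete mixing, C₀ = (0.12·46 + 2.2·2.7) / 2.32 = 4.94 mg/L.
Travel time t = 2.3e+04 m / 0.44 m/s = 5.227e+04 s = 0.605 d.
C = 4.94·exp(−0.29·0.605) = 4.94·0.8391 = 4.145 mg/L.

4.14 mg/L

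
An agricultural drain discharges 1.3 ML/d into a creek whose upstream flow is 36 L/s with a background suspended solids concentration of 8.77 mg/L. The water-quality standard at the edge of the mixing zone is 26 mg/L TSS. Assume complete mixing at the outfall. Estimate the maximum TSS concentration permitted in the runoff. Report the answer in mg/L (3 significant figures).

67.2 mg/L

1.3 ML/d = 0.01505 m³/s.
36 L/s = 0.036 m³/s.
Mass balance: 26·0.05105 = 0.01505·Cₑ + 0.036·8.77.
Cₑ = (1.327 − 0.3157) / 0.01505 = 67.22 mg/L.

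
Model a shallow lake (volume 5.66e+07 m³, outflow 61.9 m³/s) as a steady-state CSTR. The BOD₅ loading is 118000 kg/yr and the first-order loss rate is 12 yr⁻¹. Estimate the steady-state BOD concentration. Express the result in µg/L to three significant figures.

44.8 µg/L

Outflow Q = 61.9 m³/s × 3.156e+07 s/yr = 1.953e+09 m³/yr.
Steady-state CSTR mass balance: W = Q·C + k·V·C, so C = W/(Q + kV).
Q + kV = 1.953e+09 + 12·5.66e+07 = 2.633e+09 m³/yr.
C = 118000/2.633e+09 = 4.482e-05 kg/m³ = 0.04482 mg/L = 44.82 µg/L.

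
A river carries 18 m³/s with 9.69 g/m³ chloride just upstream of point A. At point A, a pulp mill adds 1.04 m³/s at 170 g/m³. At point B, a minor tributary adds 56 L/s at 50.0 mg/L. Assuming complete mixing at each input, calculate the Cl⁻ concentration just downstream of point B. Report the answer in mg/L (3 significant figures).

18.5 mg/L

After input A: C = (18·9.69 + 1.04·170) / 19.04 = 18.45 mg/L.
56 L/s = 0.056 m³/s.
After input B: C = (19.04·18.45 + 0.056·50) / 19.1 = 18.54 mg/L.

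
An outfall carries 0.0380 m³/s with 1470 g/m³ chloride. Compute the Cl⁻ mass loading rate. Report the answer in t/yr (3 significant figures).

1760 t/yr

Mass flux = Q·C = 0.038 m³/s × 1470 g/m³ = 55.86 g/s.
= 55.86 g/s × 31.56 = 1763 t/yr.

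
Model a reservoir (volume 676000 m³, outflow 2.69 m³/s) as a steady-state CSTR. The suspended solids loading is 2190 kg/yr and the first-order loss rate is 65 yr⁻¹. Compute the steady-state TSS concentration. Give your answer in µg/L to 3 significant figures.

Outflow Q = 2.69 m³/s × 3.156e+07 s/yr = 8.489e+07 m³/yr.
Steady-state CSTR mass balance: W = Q·C + k·V·C, so C = W/(Q + kV).
Q + kV = 8.489e+07 + 65·676000 = 1.288e+08 m³/yr.
C = 2190/1.288e+08 = 1.7e-05 kg/m³ = 0.017 mg/L = 17 µg/L.

17.0 µg/L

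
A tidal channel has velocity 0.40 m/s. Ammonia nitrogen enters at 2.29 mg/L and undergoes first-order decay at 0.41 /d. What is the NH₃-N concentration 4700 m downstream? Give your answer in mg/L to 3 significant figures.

Travel time t = 4700 m / 0.40 m/s = 4700/0.40 = 1.175e+04 s = 0.136 d.
First-order decay: C = 2.29·exp(−0.41·0.136) = 2.29·0.9458 = 2.166 mg/L.

2.17 mg/L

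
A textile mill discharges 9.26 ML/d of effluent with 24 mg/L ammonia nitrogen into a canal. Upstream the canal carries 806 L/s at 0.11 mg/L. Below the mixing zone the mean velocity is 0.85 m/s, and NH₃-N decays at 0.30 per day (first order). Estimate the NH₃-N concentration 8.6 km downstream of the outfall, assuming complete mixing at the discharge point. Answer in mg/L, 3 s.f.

9.26 ML/d = 0.1072 m³/s.
806 L/s = 0.806 m³/s.
After complete mixing, C₀ = (0.1072·24 + 0.806·0.11) / 0.9132 = 2.914 mg/L.
Travel time t = 8600 m / 0.85 m/s = 1.012e+04 s = 0.1171 d.
C = 2.914·exp(−0.30·0.1171) = 2.914·0.9655 = 2.813 mg/L.

2.81 mg/L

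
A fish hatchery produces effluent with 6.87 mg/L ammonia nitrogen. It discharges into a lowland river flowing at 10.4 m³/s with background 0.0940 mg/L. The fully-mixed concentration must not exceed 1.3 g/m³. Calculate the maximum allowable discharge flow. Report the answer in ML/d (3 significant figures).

195 ML/d

Mass balance at complete mixing: C_std·(Q_w + Q_r) = Q_w·C_e + Q_r·C_b.
Rearranging, Q_w = Q_r·(C_std − C_b)/(C_e − C_std) = 10.4·(1.3 − 0.094) / (6.87 − 1.3) = 2.252 m³/s.
= 194.6 ML/d.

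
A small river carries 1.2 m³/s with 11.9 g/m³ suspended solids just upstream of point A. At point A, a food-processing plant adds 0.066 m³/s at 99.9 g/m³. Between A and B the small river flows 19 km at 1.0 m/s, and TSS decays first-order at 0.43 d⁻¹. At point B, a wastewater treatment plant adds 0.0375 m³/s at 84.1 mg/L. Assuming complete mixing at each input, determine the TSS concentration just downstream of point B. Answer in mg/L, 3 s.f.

17.0 mg/L

After input A: C = (1.2·11.9 + 0.066·99.9) / 1.266 = 16.49 mg/L.
Over the 19 km reach to input B (t = 1.9e+04 s = 0.2199 d), decay gives C = 16.49·exp(−0.43·0.2199) = 15 mg/L.
After input B: C = (1.266·15 + 0.0375·84.1) / 1.304 = 16.99 mg/L.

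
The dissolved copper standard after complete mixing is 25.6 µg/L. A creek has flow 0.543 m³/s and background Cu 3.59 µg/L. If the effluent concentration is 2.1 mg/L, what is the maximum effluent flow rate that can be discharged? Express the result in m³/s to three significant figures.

0.00576 m³/s

3.59 µg/L = 0.00359 mg/L.
25.6 µg/L = 0.0256 mg/L.
Mass balance at complete mixing: C_std·(Q_w + Q_r) = Q_w·C_e + Q_r·C_b.
Rearranging, Q_w = Q_r·(C_std − C_b)/(C_e − C_std) = 0.543·(0.0256 − 0.00359) / (2.1 − 0.0256) = 0.005761 m³/s.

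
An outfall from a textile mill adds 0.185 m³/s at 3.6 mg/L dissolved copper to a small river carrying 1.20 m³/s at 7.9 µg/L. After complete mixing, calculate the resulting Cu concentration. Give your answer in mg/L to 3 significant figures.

7.9 µg/L = 0.0079 mg/L.
Conservation of mass across the mixing zone: C = (0.185·3.6 + 1.2·0.0079) / (0.185 + 1.2) = 0.6755/1.385 = 0.4877 mg/L.

0.488 mg/L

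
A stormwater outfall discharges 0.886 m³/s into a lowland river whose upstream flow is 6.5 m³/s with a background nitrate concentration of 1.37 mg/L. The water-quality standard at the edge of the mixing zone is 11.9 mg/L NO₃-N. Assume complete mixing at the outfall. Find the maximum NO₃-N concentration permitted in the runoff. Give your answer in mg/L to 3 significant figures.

Mass balance: 11.9·7.386 = 0.886·Cₑ + 6.5·1.37.
Cₑ = (87.89 − 8.905) / 0.886 = 89.15 mg/L.

89.2 mg/L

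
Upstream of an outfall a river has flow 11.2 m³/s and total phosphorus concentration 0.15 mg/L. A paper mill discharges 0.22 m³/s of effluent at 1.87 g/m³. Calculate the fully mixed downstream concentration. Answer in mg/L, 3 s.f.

Conservation of mass across the mixing zone: C = (0.22·1.87 + 11.2·0.15) / (0.22 + 11.2) = 2.091/11.42 = 0.1831 mg/L.

0.183 mg/L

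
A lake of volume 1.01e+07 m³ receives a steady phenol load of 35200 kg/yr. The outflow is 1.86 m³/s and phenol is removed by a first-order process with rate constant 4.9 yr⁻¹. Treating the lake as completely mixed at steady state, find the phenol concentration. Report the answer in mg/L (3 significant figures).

0.325 mg/L

Outflow Q = 1.86 m³/s × 3.156e+07 s/yr = 5.87e+07 m³/yr.
Steady-state CSTR mass balance: W = Q·C + k·V·C, so C = W/(Q + kV).
Q + kV = 5.87e+07 + 4.9·1.01e+07 = 1.082e+08 m³/yr.
C = 35200/1.082e+08 = 0.0003254 kg/m³ = 0.3254 mg/L.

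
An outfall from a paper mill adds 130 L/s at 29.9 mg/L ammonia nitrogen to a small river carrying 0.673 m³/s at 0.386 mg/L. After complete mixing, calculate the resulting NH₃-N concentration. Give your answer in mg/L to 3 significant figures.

130 L/s = 0.13 m³/s.
Conservation of mass across the mixing zone: C = (0.13·29.9 + 0.673·0.386) / (0.13 + 0.673) = 4.147/0.803 = 5.164 mg/L.

5.16 mg/L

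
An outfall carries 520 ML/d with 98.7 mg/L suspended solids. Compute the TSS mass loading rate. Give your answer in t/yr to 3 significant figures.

520 ML/d = 6.019 m³/s.
Mass flux = Q·C = 6.019 m³/s × 98.7 g/m³ = 594 g/s.
= 594 g/s × 31.56 = 1.875e+04 t/yr.

18700 t/yr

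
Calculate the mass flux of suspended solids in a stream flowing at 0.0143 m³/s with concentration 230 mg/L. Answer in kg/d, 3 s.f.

284 kg/d

Mass flux = Q·C = 0.0143 m³/s × 230 g/m³ = 3.289 g/s.
= 3.289 g/s × 86.4 = 284.2 kg/d.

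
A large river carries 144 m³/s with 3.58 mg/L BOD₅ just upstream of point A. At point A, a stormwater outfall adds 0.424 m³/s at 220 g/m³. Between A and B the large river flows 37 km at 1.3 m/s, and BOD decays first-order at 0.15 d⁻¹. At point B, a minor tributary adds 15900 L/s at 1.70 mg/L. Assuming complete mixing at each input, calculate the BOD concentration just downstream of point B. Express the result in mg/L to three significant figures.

3.78 mg/L

After input A: C = (144·3.58 + 0.424·220) / 144.4 = 4.215 mg/L.
Over the 37 km reach to input B (t = 2.846e+04 s = 0.3294 d), decay gives C = 4.215·exp(−0.15·0.3294) = 4.012 mg/L.
15900 L/s = 15.9 m³/s.
After input B: C = (144.4·4.012 + 15.9·1.7) / 160.3 = 3.783 mg/L.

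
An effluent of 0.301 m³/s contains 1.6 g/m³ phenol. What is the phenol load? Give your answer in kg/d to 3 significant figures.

41.6 kg/d

Mass flux = Q·C = 0.301 m³/s × 1.6 g/m³ = 0.4816 g/s.
= 0.4816 g/s × 86.4 = 41.61 kg/d.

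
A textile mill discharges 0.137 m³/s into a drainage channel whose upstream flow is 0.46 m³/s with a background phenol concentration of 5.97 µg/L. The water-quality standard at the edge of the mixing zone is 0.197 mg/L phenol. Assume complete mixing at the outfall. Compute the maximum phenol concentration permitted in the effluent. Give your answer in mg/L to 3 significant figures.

0.838 mg/L

5.97 µg/L = 0.00597 mg/L.
Mass balance: 0.197·0.597 = 0.137·Cₑ + 0.46·0.00597.
Cₑ = (0.1176 − 0.002746) / 0.137 = 0.8384 mg/L.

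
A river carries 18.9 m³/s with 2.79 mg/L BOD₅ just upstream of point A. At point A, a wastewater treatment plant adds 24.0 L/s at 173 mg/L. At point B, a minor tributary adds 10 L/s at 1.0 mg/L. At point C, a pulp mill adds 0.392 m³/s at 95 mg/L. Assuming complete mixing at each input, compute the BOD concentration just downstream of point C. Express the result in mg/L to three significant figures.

24.0 L/s = 0.024 m³/s.
After input A: C = (18.9·2.79 + 0.024·173) / 18.92 = 3.006 mg/L.
10 L/s = 0.01 m³/s.
After input B: C = (18.92·3.006 + 0.01·1) / 18.93 = 3.005 mg/L.
After input C: C = (18.93·3.005 + 0.392·95) / 19.33 = 4.871 mg/L.

4.87 mg/L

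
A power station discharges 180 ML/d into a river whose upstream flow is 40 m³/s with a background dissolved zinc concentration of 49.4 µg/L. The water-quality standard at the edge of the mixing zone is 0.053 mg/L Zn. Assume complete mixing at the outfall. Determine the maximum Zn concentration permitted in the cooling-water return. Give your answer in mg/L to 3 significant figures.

180 ML/d = 2.083 m³/s.
49.4 µg/L = 0.0494 mg/L.
Mass balance: 0.053·42.08 = 2.083·Cₑ + 40·0.0494.
Cₑ = (2.23 − 1.976) / 2.083 = 0.1221 mg/L.

0.122 mg/L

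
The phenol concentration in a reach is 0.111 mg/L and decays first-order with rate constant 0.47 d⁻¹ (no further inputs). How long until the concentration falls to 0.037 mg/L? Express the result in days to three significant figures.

t = ln(C₀/C)/k = ln(0.111/0.037)/0.47 = 1.099/0.47 = 2.337 d.

2.34 d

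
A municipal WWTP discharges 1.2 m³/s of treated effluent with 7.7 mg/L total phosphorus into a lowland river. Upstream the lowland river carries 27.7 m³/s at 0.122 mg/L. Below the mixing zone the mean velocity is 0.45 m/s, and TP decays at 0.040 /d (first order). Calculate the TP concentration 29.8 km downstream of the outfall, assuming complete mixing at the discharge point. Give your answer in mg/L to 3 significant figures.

After complete mixing, C₀ = (1.2·7.7 + 27.7·0.122) / 28.9 = 0.4367 mg/L.
Travel time t = 2.98e+04 m / 0.45 m/s = 6.622e+04 s = 0.7665 d.
C = 0.4367·exp(−0.040·0.7665) = 0.4367·0.9698 = 0.4235 mg/L.

0.423 mg/L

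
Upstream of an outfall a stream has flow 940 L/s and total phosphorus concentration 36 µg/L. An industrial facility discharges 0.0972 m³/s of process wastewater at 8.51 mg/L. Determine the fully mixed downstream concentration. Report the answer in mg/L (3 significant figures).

940 L/s = 0.94 m³/s.
36 µg/L = 0.036 mg/L.
By mass balance at complete mixing, C = (0.0972·8.51 + 0.94·0.036) / (0.0972 + 0.94) = 0.861/1.037 = 0.8301 mg/L.

0.830 mg/L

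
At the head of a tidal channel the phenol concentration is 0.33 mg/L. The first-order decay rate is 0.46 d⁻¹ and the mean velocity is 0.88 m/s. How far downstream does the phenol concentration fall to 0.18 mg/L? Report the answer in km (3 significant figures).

100 km

From C = C₀·e^(−kt), t = ln(C₀/C)/k = ln(0.33/0.18)/0.46 = 0.6061/0.46 = 1.318 d.
Distance = v·t = 0.88 m/s × 1.138e+05 s = 1.002e+05 m = 100.2 km.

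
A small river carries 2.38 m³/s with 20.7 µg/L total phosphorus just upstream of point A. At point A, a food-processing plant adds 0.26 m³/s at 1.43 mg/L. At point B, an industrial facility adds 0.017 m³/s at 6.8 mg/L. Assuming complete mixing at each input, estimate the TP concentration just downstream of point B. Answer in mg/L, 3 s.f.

20.7 µg/L = 0.0207 mg/L.
After input A: C = (2.38·0.0207 + 0.26·1.43) / 2.64 = 0.1595 mg/L.
After input B: C = (2.64·0.1595 + 0.017·6.8) / 2.657 = 0.202 mg/L.

0.202 mg/L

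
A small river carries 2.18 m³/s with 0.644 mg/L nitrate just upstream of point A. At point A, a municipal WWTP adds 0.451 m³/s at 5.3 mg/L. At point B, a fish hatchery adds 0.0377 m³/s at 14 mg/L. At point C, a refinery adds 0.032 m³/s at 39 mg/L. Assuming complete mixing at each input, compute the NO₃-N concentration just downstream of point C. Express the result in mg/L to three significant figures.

2.06 mg/L

After input A: C = (2.18·0.644 + 0.451·5.3) / 2.631 = 1.442 mg/L.
After input B: C = (2.631·1.442 + 0.0377·14) / 2.669 = 1.62 mg/L.
After input C: C = (2.669·1.62 + 0.032·39) / 2.701 = 2.062 mg/L.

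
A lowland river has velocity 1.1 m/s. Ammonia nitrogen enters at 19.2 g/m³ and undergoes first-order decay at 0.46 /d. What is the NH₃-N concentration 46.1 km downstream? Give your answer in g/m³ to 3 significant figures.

Travel time t = 46.1 km / 1.1 m/s = 4.61e+04/1.1 = 4.191e+04 s = 0.4851 d.
First-order decay: C = 19.2·exp(−0.46·0.4851) = 19.2·0.8 = 15.36 g/m³.

15.4 g/m³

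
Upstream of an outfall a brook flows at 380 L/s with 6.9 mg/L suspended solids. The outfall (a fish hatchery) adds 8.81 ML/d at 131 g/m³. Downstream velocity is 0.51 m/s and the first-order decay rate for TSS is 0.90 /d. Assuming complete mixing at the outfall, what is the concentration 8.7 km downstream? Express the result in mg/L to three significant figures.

8.81 ML/d = 0.102 m³/s.
380 L/s = 0.38 m³/s.
After complete mixing, C₀ = (0.102·131 + 0.38·6.9) / 0.482 = 33.16 mg/L.
Travel time t = 8700 m / 0.51 m/s = 1.706e+04 s = 0.1974 d.
C = 33.16·exp(−0.90·0.1974) = 33.16·0.8372 = 27.76 mg/L.

27.8 mg/L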